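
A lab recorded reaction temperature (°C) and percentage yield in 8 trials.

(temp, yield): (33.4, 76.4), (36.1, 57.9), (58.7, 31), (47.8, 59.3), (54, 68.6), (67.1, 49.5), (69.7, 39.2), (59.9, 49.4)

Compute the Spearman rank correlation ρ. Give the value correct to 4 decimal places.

Rank temp: 1, 2, 5, 3, 4, 7, 8, 6
Rank yield: 8, 5, 1, 6, 7, 4, 2, 3
d = rank(temp) − rank(yield): -7, -3, 4, -3, -3, 3, 6, 3; Σd² = 146
ρ = 1 − 6Σd² / [n(n²−1)] = 1 − 6×146 / (8×63) = 1 − 876/504 ≈ -0.7381

-0.7381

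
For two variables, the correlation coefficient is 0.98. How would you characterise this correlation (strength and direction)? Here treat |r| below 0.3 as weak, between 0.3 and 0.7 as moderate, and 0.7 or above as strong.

r = 0.98 > 0 so the relationship is positive.
|r| = 0.98, which falls in the strong range.

strong positive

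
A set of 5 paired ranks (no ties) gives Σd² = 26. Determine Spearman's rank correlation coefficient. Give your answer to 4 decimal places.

ρ = 1 − 6Σd² / [n(n²−1)] = 1 − 6×26 / (5×24)
  = 1 − 156/120 = 1 − 1.30000 ≈ -0.3000

-0.3000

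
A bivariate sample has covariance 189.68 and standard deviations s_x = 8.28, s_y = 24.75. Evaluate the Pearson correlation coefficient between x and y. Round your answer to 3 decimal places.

0.926

r = Cov(x,y) / (s_x · s_y) = 189.68 / (8.28 × 24.75)
  = 189.68 / 204.9300 ≈ 0.926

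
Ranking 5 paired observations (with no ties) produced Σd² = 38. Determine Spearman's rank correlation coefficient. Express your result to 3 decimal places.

ρ = 1 − 6Σd² / [n(n²−1)] = 1 − 6×38 / (5×24)
  = 1 − 228/120 = 1 − 1.9000 ≈ -0.900

-0.900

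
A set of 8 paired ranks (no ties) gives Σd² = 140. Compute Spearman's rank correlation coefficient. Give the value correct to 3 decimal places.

-0.667

ρ = 1 − 6Σd² / [n(n²−1)] = 1 − 6×140 / (8×63)
  = 1 − 840/504 = 1 − 1.6667 ≈ -0.667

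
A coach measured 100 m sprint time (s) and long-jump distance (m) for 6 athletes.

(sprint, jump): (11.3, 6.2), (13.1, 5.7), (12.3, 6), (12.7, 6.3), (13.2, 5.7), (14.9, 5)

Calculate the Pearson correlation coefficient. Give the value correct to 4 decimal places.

n = 6, Σx = 77.5, Σy = 34.9, Σx² = 1008.13, Σy² = 204.11, Σxy = 448.28
nΣxy − ΣxΣy = 2689.68 − 2704.75 = -15.07
nΣx² − (Σx)² = 6048.78 − 6006.25 = 42.53; nΣy² − (Σy)² = 1224.66 − 1218.01 = 6.65
r = -15.07 / √(42.53 × 6.65) = -15.07 / 16.8174 ≈ -0.8961

-0.8961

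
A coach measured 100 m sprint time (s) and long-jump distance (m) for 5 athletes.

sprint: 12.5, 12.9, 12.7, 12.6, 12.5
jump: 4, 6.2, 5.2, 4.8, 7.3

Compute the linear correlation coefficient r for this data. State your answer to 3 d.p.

n = 5, Σx = 63.2, Σy = 27.5, Σx² = 798.96, Σy² = 157.81, Σxy = 347.75
nΣxy − ΣxΣy = 1738.75 − 1738 = 0.75
nΣx² − (Σx)² = 3994.8 − 3994.24 = 0.56; nΣy² − (Σy)² = 789.05 − 756.25 = 32.8
r = 0.75 / √(0.56 × 32.8) = 0.75 / 4.2858 ≈ 0.175

0.175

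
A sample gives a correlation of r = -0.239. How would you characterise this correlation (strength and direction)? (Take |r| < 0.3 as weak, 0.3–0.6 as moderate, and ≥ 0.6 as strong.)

r = -0.239 < 0 so the relationship is negative.
|r| = 0.239, which falls in the weak range.

weak negative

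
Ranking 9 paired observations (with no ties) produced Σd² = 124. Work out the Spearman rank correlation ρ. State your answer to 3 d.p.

-0.033

ρ = 1 − 6Σd² / [n(n²−1)] = 1 − 6×124 / (9×80)
  = 1 − 744/720 = 1 − 1.0333 ≈ -0.033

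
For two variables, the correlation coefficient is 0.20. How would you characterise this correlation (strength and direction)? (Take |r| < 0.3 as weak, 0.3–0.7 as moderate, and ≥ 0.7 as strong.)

r = 0.20 > 0 so the relationship is positive.
|r| = 0.20, which falls in the weak range.

weak positive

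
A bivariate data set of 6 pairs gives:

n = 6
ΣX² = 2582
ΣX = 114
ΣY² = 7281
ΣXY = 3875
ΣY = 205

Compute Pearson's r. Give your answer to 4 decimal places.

r = (nΣXY − ΣXΣY) / √[(nΣX² − (ΣX)²)(nΣY² − (ΣY)²)]
Numerator: 6×3875 − 114×205 = -120
Denominator: √[(15492 − 12996)(43686 − 42025)] = √[2496 × 1661] = 2036.1375
r = -120 / 2036.1375 ≈ -0.0589

-0.0589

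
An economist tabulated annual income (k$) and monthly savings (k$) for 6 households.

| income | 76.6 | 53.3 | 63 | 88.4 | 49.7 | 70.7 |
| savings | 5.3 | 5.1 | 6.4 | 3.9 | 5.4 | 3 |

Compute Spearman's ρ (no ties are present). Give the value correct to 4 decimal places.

-0.4857

Rank income: 5, 2, 3, 6, 1, 4
Rank savings: 4, 3, 6, 2, 5, 1
d = rank(income) − rank(savings): 1, -1, -3, 4, -4, 3; Σd² = 52
ρ = 1 − 6Σd² / [n(n²−1)] = 1 − 6×52 / (6×35) = 1 − 312/210 ≈ -0.4857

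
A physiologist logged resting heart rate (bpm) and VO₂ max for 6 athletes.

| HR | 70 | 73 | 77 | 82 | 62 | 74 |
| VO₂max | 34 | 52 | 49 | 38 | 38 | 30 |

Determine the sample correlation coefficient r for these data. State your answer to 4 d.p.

n = 6, Σx = 438, Σy = 241, Σx² = 32202, Σy² = 10049, Σxy = 17641
nΣxy − ΣxΣy = 105846 − 105558 = 288
nΣx² − (Σx)² = 193212 − 191844 = 1368; nΣy² − (Σy)² = 60294 − 58081 = 2213
r = 288 / √(1368 × 2213) = 288 / 1739.9379 ≈ 0.1655

0.1655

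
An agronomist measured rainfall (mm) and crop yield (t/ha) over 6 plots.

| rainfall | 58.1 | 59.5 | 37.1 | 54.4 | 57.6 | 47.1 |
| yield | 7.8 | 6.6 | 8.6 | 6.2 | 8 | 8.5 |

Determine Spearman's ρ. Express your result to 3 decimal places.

Rank rainfall: 5, 6, 1, 3, 4, 2
Rank yield: 3, 2, 6, 1, 4, 5
d = rank(rainfall) − rank(yield): 2, 4, -5, 2, 0, -3; Σd² = 58
ρ = 1 − 6Σd² / [n(n²−1)] = 1 − 6×58 / (6×35) = 1 − 348/210 ≈ -0.657

-0.657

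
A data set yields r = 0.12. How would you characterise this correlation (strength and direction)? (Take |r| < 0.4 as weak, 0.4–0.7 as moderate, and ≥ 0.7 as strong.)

weak positive

r = 0.12 > 0 so the relationship is positive.
|r| = 0.12, which falls in the weak range.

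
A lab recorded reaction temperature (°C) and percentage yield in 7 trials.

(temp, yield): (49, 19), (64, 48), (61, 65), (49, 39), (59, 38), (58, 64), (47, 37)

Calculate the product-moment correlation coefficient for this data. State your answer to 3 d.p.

n = 7, Σx = 387, Σy = 310, Σx² = 21673, Σy² = 15320, Σxy = 17572
nΣxy − ΣxΣy = 123004 − 119970 = 3034
nΣx² − (Σx)² = 151711 − 149769 = 1942; nΣy² − (Σy)² = 107240 − 96100 = 11140
r = 3034 / √(1942 × 11140) = 3034 / 4651.2235 ≈ 0.652

0.652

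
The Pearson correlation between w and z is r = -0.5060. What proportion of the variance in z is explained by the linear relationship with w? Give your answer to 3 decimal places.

r² = (-0.5060)² = 0.256

0.256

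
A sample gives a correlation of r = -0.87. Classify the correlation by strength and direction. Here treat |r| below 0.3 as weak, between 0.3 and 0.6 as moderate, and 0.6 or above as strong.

strong negative

r = -0.87 < 0 so the relationship is negative.
|r| = 0.87, which falls in the strong range.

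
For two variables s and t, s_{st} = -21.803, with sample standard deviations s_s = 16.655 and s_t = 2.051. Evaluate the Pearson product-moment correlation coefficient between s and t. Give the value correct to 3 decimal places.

-0.638

r = Cov(s,t) / (s_s · s_t) = -21.803 / (16.655 × 2.051)
  = -21.803 / 34.1594 ≈ -0.638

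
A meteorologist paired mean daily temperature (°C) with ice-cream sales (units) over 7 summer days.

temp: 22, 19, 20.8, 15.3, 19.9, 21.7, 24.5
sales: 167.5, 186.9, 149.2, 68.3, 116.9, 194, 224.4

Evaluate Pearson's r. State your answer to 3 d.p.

n = 7, Σx = 143.2, Σy = 1107.2, Σx² = 2978.88, Σy² = 191570.36, Σxy = 23418.36
nΣxy − ΣxΣy = 163928.52 − 158551.04 = 5377.48
nΣx² − (Σx)² = 20852.16 − 20506.24 = 345.92; nΣy² − (Σy)² = 1340992.52 − 1225891.84 = 115100.68
r = 5377.48 / √(345.92 × 115100.68) = 5377.48 / 6309.9625 ≈ 0.852

0.852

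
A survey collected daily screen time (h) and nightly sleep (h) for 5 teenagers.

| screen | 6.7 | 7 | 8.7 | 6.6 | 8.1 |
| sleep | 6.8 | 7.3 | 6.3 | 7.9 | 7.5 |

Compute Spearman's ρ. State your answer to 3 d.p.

-0.600

Rank screen: 2, 3, 5, 1, 4
Rank sleep: 2, 3, 1, 5, 4
d = rank(screen) − rank(sleep): 0, 0, 4, -4, 0; Σd² = 32
ρ = 1 − 6Σd² / [n(n²−1)] = 1 − 6×32 / (5×24) = 1 − 192/120 ≈ -0.600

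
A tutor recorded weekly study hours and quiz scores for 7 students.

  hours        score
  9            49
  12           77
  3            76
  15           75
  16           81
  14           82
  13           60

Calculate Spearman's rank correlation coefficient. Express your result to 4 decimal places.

0.4286

Rank hours: 2, 3, 1, 6, 7, 5, 4
Rank score: 1, 5, 4, 3, 6, 7, 2
d = rank(hours) − rank(score): 1, -2, -3, 3, 1, -2, 2; Σd² = 32
ρ = 1 − 6Σd² / [n(n²−1)] = 1 − 6×32 / (7×48) = 1 − 192/336 ≈ 0.4286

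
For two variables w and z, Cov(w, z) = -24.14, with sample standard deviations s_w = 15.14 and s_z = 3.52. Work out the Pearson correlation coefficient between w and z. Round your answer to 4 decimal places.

-0.4530

r = Cov(w,z) / (s_w · s_z) = -24.14 / (15.14 × 3.52)
  = -24.14 / 53.2928 ≈ -0.4530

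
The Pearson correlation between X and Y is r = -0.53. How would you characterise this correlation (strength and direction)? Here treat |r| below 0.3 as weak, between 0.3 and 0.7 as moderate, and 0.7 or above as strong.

moderate negative

r = -0.53 < 0 so the relationship is negative.
|r| = 0.53, which falls in the moderate range.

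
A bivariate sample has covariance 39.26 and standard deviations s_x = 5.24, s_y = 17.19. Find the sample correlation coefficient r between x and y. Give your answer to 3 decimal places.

r = Cov(x,y) / (s_x · s_y) = 39.26 / (5.24 × 17.19)
  = 39.26 / 90.0756 ≈ 0.436

0.436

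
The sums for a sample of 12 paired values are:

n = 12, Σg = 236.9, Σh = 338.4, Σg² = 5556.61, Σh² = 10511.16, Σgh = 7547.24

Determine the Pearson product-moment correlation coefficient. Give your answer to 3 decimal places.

r = (nΣgh − ΣgΣh) / √[(nΣg² − (Σg)²)(nΣh² − (Σh)²)]
Numerator: 12×7547.24 − 236.9×338.4 = 10399.92
Denominator: √[(66679.32 − 56121.61)(126133.92 − 114514.56)] = √[10557.71 × 11619.36] = 11075.8220
r = 10399.92 / 11075.8220 ≈ 0.939

0.939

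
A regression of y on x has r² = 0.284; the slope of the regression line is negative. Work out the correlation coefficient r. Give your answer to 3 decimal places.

-0.533

|r| = √0.284 = 0.533
The association is negative, so r = −0.533.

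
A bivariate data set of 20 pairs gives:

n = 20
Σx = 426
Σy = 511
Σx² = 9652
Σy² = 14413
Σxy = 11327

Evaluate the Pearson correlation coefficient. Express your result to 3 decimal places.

r = (nΣxy − ΣxΣy) / √[(nΣx² − (Σx)²)(nΣy² − (Σy)²)]
Numerator: 20×11327 − 426×511 = 8854
Denominator: √[(193040 − 181476)(288260 − 261121)] = √[11564 × 27139] = 17715.4000
r = 8854 / 17715.4000 ≈ 0.500

0.500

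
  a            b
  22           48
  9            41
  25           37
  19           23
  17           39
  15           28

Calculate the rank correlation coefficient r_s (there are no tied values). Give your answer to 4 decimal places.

Rank a: 5, 1, 6, 4, 3, 2
Rank b: 6, 5, 3, 1, 4, 2
d = rank(a) − rank(b): -1, -4, 3, 3, -1, 0; Σd² = 36
ρ = 1 − 6Σd² / [n(n²−1)] = 1 − 6×36 / (6×35) = 1 − 216/210 ≈ -0.0286

-0.0286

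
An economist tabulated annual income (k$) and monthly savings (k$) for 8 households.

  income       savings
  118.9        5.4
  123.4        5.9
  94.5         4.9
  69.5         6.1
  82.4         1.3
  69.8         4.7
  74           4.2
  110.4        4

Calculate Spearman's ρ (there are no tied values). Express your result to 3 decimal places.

0.048

Rank income: 7, 8, 5, 1, 4, 2, 3, 6
Rank savings: 6, 7, 5, 8, 1, 4, 3, 2
d = rank(income) − rank(savings): 1, 1, 0, -7, 3, -2, 0, 4; Σd² = 80
ρ = 1 − 6Σd² / [n(n²−1)] = 1 − 6×80 / (8×63) = 1 − 480/504 ≈ 0.048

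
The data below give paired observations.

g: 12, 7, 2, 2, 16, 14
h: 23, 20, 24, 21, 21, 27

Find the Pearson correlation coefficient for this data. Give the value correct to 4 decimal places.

0.2378

n = 6, Σg = 53, Σh = 136, Σg² = 653, Σh² = 3116, Σgh = 1220
nΣgh − ΣgΣh = 7320 − 7208 = 112
nΣg² − (Σg)² = 3918 − 2809 = 1109; nΣh² − (Σh)² = 18696 − 18496 = 200
r = 112 / √(1109 × 200) = 112 / 470.9565 ≈ 0.2378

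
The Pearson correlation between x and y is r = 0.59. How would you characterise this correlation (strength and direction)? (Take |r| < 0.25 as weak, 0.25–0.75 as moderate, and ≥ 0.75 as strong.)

moderate positive

r = 0.59 > 0 so the relationship is positive.
|r| = 0.59, which falls in the moderate range.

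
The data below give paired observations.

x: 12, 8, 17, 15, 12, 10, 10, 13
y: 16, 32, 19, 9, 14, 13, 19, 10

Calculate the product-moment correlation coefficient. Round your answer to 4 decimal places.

n = 8, Σx = 97, Σy = 132, Σx² = 1235, Σy² = 2548, Σxy = 1524
nΣxy − ΣxΣy = 12192 − 12804 = -612
nΣx² − (Σx)² = 9880 − 9409 = 471; nΣy² − (Σy)² = 20384 − 17424 = 2960
r = -612 / √(471 × 2960) = -612 / 1180.7455 ≈ -0.5183

-0.5183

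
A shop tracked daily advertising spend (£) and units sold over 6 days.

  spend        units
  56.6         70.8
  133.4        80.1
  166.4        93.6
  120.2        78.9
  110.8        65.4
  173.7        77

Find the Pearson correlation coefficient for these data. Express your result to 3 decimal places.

n = 6, Σx = 761.1, Σy = 465.8, Σx² = 105584.45, Σy² = 36620.98, Σxy = 60372.66
nΣxy − ΣxΣy = 362235.96 − 354520.38 = 7715.58
nΣx² − (Σx)² = 633506.7 − 579273.21 = 54233.49; nΣy² − (Σy)² = 219725.88 − 216969.64 = 2756.24
r = 7715.58 / √(54233.49 × 2756.24) = 7715.58 / 12226.2224 ≈ 0.631

0.631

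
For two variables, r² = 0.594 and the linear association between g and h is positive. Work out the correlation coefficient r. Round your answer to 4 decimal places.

|r| = √0.594 = 0.7707
The association is positive, so r = 0.7707.

0.7707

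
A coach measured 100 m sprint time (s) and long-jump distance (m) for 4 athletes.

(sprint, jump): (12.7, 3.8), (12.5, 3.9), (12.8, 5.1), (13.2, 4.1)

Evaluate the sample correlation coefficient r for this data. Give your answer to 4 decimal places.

0.1708

n = 4, Σx = 51.2, Σy = 16.9, Σx² = 655.62, Σy² = 72.47, Σxy = 216.41
nΣxy − ΣxΣy = 865.64 − 865.28 = 0.36
nΣx² − (Σx)² = 2622.48 − 2621.44 = 1.04; nΣy² − (Σy)² = 289.88 − 285.61 = 4.27
r = 0.36 / √(1.04 × 4.27) = 0.36 / 2.1073 ≈ 0.1708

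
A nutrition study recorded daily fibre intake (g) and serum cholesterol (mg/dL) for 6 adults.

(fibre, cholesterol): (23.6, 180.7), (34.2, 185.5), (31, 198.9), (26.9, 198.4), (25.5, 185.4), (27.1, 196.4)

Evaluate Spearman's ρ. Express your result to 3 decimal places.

Rank fibre: 1, 6, 5, 3, 2, 4
Rank cholesterol: 1, 3, 6, 5, 2, 4
d = rank(fibre) − rank(cholesterol): 0, 3, -1, -2, 0, 0; Σd² = 14
ρ = 1 − 6Σd² / [n(n²−1)] = 1 − 6×14 / (6×35) = 1 − 84/210 ≈ 0.600

0.600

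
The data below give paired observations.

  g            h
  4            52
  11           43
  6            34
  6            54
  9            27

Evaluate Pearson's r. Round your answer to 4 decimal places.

n = 5, Σg = 36, Σh = 210, Σg² = 290, Σh² = 9354, Σgh = 1452
nΣgh − ΣgΣh = 7260 − 7560 = -300
nΣg² − (Σg)² = 1450 − 1296 = 154; nΣh² − (Σh)² = 46770 − 44100 = 2670
r = -300 / √(154 × 2670) = -300 / 641.2332 ≈ -0.4678

-0.4678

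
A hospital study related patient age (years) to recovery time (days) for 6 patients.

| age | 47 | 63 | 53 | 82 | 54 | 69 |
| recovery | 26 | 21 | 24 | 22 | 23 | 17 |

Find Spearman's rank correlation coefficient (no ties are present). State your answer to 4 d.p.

-0.8286

Rank age: 1, 4, 2, 6, 3, 5
Rank recovery: 6, 2, 5, 3, 4, 1
d = rank(age) − rank(recovery): -5, 2, -3, 3, -1, 4; Σd² = 64
ρ = 1 − 6Σd² / [n(n²−1)] = 1 − 6×64 / (6×35) = 1 − 384/210 ≈ -0.8286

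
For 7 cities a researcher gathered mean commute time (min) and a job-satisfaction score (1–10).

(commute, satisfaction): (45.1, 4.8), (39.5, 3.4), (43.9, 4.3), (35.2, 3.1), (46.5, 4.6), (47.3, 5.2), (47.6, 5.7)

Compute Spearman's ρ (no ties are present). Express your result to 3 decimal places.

0.964

Rank commute: 4, 2, 3, 1, 5, 6, 7
Rank satisfaction: 5, 2, 3, 1, 4, 6, 7
d = rank(commute) − rank(satisfaction): -1, 0, 0, 0, 1, 0, 0; Σd² = 2
ρ = 1 − 6Σd² / [n(n²−1)] = 1 − 6×2 / (7×48) = 1 − 12/336 ≈ 0.964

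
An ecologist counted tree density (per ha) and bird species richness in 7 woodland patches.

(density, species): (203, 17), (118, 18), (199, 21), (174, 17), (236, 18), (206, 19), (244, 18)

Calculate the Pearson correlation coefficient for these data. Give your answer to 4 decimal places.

n = 7, Σx = 1380, Σy = 128, Σx² = 282678, Σy² = 2352, Σxy = 25266
nΣxy − ΣxΣy = 176862 − 176640 = 222
nΣx² − (Σx)² = 1978746 − 1904400 = 74346; nΣy² − (Σy)² = 16464 − 16384 = 80
r = 222 / √(74346 × 80) = 222 / 2438.7866 ≈ 0.0910

0.0910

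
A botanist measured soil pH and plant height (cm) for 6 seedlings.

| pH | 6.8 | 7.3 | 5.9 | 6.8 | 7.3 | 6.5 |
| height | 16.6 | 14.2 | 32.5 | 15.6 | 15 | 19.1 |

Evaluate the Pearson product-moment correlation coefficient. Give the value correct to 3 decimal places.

-0.911

n = 6, Σx = 40.6, Σy = 113, Σx² = 276.12, Σy² = 2366.62, Σxy = 748.02
nΣxy − ΣxΣy = 4488.12 − 4587.8 = -99.68
nΣx² − (Σx)² = 1656.72 − 1648.36 = 8.36; nΣy² − (Σy)² = 14199.72 − 12769 = 1430.72
r = -99.68 / √(8.36 × 1430.72) = -99.68 / 109.3655 ≈ -0.911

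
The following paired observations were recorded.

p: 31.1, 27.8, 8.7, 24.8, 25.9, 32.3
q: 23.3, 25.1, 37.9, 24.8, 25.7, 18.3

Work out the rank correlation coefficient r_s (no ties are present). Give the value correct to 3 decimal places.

Rank p: 5, 4, 1, 2, 3, 6
Rank q: 2, 4, 6, 3, 5, 1
d = rank(p) − rank(q): 3, 0, -5, -1, -2, 5; Σd² = 64
ρ = 1 − 6Σd² / [n(n²−1)] = 1 − 6×64 / (6×35) = 1 − 384/210 ≈ -0.829

-0.829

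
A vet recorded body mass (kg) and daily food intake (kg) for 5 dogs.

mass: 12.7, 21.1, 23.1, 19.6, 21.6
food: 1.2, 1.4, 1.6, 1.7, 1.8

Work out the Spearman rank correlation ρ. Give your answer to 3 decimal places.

0.500

Rank mass: 1, 3, 5, 2, 4
Rank food: 1, 2, 3, 4, 5
d = rank(mass) − rank(food): 0, 1, 2, -2, -1; Σd² = 10
ρ = 1 − 6Σd² / [n(n²−1)] = 1 − 6×10 / (5×24) = 1 − 60/120 ≈ 0.500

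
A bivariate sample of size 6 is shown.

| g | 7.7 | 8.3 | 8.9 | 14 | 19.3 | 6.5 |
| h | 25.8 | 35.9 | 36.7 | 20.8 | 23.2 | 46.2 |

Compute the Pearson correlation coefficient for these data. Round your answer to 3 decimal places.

n = 6, Σg = 64.7, Σh = 188.6, Σg² = 818.13, Σh² = 6406.66, Σgh = 1862.52
nΣgh − ΣgΣh = 11175.12 − 12202.42 = -1027.3
nΣg² − (Σg)² = 4908.78 − 4186.09 = 722.69; nΣh² − (Σh)² = 38439.96 − 35569.96 = 2870
r = -1027.3 / √(722.69 × 2870) = -1027.3 / 1440.1806 ≈ -0.713

-0.713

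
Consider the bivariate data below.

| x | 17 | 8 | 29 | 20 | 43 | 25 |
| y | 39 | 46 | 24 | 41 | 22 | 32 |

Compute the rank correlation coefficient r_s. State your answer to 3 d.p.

Rank x: 2, 1, 5, 3, 6, 4
Rank y: 4, 6, 2, 5, 1, 3
d = rank(x) − rank(y): -2, -5, 3, -2, 5, 1; Σd² = 68
ρ = 1 − 6Σd² / [n(n²−1)] = 1 − 6×68 / (6×35) = 1 − 408/210 ≈ -0.943

-0.943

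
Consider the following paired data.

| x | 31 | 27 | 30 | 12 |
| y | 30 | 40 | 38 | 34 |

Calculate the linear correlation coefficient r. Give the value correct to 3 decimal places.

0.068

n = 4, Σx = 100, Σy = 142, Σx² = 2734, Σy² = 5100, Σxy = 3558
nΣxy − ΣxΣy = 14232 − 14200 = 32
nΣx² − (Σx)² = 10936 − 10000 = 936; nΣy² − (Σy)² = 20400 − 20164 = 236
r = 32 / √(936 × 236) = 32 / 469.9957 ≈ 0.068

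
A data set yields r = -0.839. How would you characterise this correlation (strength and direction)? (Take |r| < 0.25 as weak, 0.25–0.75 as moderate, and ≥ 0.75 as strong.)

strong negative

r = -0.839 < 0 so the relationship is negative.
|r| = 0.839, which falls in the strong range.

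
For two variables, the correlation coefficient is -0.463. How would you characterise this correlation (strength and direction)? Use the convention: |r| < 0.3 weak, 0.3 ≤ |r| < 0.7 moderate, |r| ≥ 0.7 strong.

moderate negative

r = -0.463 < 0 so the relationship is negative.
|r| = 0.463, which falls in the moderate range.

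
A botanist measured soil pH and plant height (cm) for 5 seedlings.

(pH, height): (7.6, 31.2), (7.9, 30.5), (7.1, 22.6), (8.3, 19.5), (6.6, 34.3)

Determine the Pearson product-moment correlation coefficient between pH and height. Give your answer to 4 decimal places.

-0.5380

n = 5, Σx = 37.5, Σy = 138.1, Σx² = 283.03, Σy² = 3971.19, Σxy = 1026.76
nΣxy − ΣxΣy = 5133.8 − 5178.75 = -44.95
nΣx² − (Σx)² = 1415.15 − 1406.25 = 8.9; nΣy² − (Σy)² = 19855.95 − 19071.61 = 784.34
r = -44.95 / √(8.9 × 784.34) = -44.95 / 83.5501 ≈ -0.5380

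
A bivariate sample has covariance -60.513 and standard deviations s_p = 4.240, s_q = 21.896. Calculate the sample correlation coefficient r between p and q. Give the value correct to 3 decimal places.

r = Cov(p,q) / (s_p · s_q) = -60.513 / (4.240 × 21.896)
  = -60.513 / 92.8390 ≈ -0.652

-0.652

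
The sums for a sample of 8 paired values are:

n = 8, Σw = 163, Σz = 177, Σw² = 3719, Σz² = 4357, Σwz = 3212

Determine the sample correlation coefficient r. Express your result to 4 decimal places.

-0.9416

r = (nΣwz − ΣwΣz) / √[(nΣw² − (Σw)²)(nΣz² − (Σz)²)]
Numerator: 8×3212 − 163×177 = -3155
Denominator: √[(29752 − 26569)(34856 − 31329)] = √[3183 × 3527] = 3350.5882
r = -3155 / 3350.5882 ≈ -0.9416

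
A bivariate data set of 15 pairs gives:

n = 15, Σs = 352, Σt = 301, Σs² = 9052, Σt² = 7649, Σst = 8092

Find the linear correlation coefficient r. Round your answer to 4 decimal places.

0.9113

r = (nΣst − ΣsΣt) / √[(nΣs² − (Σs)²)(nΣt² − (Σt)²)]
Numerator: 15×8092 − 352×301 = 15428
Denominator: √[(135780 − 123904)(114735 − 90601)] = √[11876 × 24134] = 16929.7190
r = 15428 / 16929.7190 ≈ 0.9113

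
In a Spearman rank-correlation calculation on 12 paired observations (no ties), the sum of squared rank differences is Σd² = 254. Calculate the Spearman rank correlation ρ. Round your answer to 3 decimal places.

ρ = 1 − 6Σd² / [n(n²−1)] = 1 − 6×254 / (12×143)
  = 1 − 1524/1716 = 1 − 0.8881 ≈ 0.112

0.112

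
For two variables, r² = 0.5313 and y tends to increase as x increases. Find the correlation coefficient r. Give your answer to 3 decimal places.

|r| = √0.5313 = 0.729
The association is positive, so r = 0.729.

0.729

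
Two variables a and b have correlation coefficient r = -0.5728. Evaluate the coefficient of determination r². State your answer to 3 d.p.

r² = (-0.5728)² = 0.328

0.328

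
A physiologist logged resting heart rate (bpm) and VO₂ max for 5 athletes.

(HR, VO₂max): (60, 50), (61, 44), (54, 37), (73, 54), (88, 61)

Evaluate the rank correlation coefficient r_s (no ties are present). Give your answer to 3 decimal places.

Rank HR: 2, 3, 1, 4, 5
Rank VO₂max: 3, 2, 1, 4, 5
d = rank(HR) − rank(VO₂max): -1, 1, 0, 0, 0; Σd² = 2
ρ = 1 − 6Σd² / [n(n²−1)] = 1 − 6×2 / (5×24) = 1 − 12/120 ≈ 0.900

0.900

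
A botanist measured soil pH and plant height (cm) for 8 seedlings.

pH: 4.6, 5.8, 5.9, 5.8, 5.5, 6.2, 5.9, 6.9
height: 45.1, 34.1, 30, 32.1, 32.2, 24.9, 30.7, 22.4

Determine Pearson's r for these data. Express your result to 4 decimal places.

-0.9598

n = 8, Σx = 46.6, Σy = 251.5, Σx² = 274.36, Σy² = 8228.33, Σxy = 1435.59
nΣxy − ΣxΣy = 11484.72 − 11719.9 = -235.18
nΣx² − (Σx)² = 2194.88 − 2171.56 = 23.32; nΣy² − (Σy)² = 65826.64 − 63252.25 = 2574.39
r = -235.18 / √(23.32 × 2574.39) = -235.18 / 245.0199 ≈ -0.9598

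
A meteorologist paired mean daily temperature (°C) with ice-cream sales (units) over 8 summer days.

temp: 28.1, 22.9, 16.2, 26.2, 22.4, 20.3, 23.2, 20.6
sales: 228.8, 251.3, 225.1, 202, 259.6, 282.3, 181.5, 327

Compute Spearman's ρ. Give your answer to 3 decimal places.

-0.476

Rank temp: 8, 5, 1, 7, 4, 2, 6, 3
Rank sales: 4, 5, 3, 2, 6, 7, 1, 8
d = rank(temp) − rank(sales): 4, 0, -2, 5, -2, -5, 5, -5; Σd² = 124
ρ = 1 − 6Σd² / [n(n²−1)] = 1 − 6×124 / (8×63) = 1 − 744/504 ≈ -0.476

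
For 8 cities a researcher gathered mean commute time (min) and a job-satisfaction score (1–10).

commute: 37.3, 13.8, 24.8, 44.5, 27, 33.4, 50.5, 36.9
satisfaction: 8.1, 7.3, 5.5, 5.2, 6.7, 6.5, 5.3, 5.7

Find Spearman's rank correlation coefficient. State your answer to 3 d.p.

-0.476

Rank commute: 6, 1, 2, 7, 3, 4, 8, 5
Rank satisfaction: 8, 7, 3, 1, 6, 5, 2, 4
d = rank(commute) − rank(satisfaction): -2, -6, -1, 6, -3, -1, 6, 1; Σd² = 124
ρ = 1 − 6Σd² / [n(n²−1)] = 1 − 6×124 / (8×63) = 1 − 744/504 ≈ -0.476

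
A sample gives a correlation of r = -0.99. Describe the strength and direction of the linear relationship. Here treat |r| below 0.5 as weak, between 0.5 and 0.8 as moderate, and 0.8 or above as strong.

r = -0.99 < 0 so the relationship is negative.
|r| = 0.99, which falls in the strong range.

strong negative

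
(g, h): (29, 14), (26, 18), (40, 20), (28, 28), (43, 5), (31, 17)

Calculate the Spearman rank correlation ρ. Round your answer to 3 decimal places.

-0.486

Rank g: 3, 1, 5, 2, 6, 4
Rank h: 2, 4, 5, 6, 1, 3
d = rank(g) − rank(h): 1, -3, 0, -4, 5, 1; Σd² = 52
ρ = 1 − 6Σd² / [n(n²−1)] = 1 − 6×52 / (6×35) = 1 − 312/210 ≈ -0.486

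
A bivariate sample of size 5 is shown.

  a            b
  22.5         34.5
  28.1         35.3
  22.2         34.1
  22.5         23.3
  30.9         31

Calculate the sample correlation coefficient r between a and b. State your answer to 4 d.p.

0.1813

n = 5, Σa = 126.2, Σb = 158.2, Σa² = 3249.76, Σb² = 5103.04, Σab = 4007.35
nΣab − ΣaΣb = 20036.75 − 19964.84 = 71.91
nΣa² − (Σa)² = 16248.8 − 15926.44 = 322.36; nΣb² − (Σb)² = 25515.2 − 25027.24 = 487.96
r = 71.91 / √(322.36 × 487.96) = 71.91 / 396.6091 ≈ 0.1813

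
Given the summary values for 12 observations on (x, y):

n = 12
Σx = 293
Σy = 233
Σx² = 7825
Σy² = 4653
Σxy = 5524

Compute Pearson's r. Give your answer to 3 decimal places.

-0.561

r = (nΣxy − ΣxΣy) / √[(nΣx² − (Σx)²)(nΣy² − (Σy)²)]
Numerator: 12×5524 − 293×233 = -1981
Denominator: √[(93900 − 85849)(55836 − 54289)] = √[8051 × 1547] = 3529.1496
r = -1981 / 3529.1496 ≈ -0.561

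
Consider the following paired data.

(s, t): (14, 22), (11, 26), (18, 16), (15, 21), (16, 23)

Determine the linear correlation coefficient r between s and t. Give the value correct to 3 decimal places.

n = 5, Σs = 74, Σt = 108, Σs² = 1122, Σt² = 2386, Σst = 1565
nΣst − ΣsΣt = 7825 − 7992 = -167
nΣs² − (Σs)² = 5610 − 5476 = 134; nΣt² − (Σt)² = 11930 − 11664 = 266
r = -167 / √(134 × 266) = -167 / 188.7962 ≈ -0.885

-0.885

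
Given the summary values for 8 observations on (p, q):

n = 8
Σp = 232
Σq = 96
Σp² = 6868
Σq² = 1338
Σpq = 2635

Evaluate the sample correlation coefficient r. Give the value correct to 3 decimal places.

r = (nΣpq − ΣpΣq) / √[(nΣp² − (Σp)²)(nΣq² − (Σq)²)]
Numerator: 8×2635 − 232×96 = -1192
Denominator: √[(54944 − 53824)(10704 − 9216)] = √[1120 × 1488] = 1290.9531
r = -1192 / 1290.9531 ≈ -0.923

-0.923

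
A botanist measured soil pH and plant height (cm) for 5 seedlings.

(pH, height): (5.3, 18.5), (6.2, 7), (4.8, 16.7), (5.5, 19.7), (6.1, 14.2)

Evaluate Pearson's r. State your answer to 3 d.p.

-0.688

n = 5, Σx = 27.9, Σy = 76.1, Σx² = 157.03, Σy² = 1259.87, Σxy = 416.58
nΣxy − ΣxΣy = 2082.9 − 2123.19 = -40.29
nΣx² − (Σx)² = 785.15 − 778.41 = 6.74; nΣy² − (Σy)² = 6299.35 − 5791.21 = 508.14
r = -40.29 / √(6.74 × 508.14) = -40.29 / 58.5223 ≈ -0.688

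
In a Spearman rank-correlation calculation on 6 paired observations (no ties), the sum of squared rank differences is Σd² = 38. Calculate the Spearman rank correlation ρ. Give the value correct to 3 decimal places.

-0.086

ρ = 1 − 6Σd² / [n(n²−1)] = 1 − 6×38 / (6×35)
  = 1 − 228/210 = 1 − 1.0857 ≈ -0.086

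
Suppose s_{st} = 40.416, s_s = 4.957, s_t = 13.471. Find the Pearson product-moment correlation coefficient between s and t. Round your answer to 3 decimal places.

0.605

r = Cov(s,t) / (s_s · s_t) = 40.416 / (4.957 × 13.471)
  = 40.416 / 66.7757 ≈ 0.605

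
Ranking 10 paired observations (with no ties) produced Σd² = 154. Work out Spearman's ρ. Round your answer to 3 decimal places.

ρ = 1 − 6Σd² / [n(n²−1)] = 1 − 6×154 / (10×99)
  = 1 − 924/990 = 1 − 0.9333 ≈ 0.067

0.067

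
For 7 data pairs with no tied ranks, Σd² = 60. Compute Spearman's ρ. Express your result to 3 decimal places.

ρ = 1 − 6Σd² / [n(n²−1)] = 1 − 6×60 / (7×48)
  = 1 − 360/336 = 1 − 1.0714 ≈ -0.071

-0.071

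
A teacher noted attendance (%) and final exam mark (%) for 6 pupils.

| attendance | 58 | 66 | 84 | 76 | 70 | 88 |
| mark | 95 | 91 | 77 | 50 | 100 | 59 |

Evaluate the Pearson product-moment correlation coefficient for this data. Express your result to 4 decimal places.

-0.6904

n = 6, Σx = 442, Σy = 472, Σx² = 33196, Σy² = 39216, Σxy = 33976
nΣxy − ΣxΣy = 203856 − 208624 = -4768
nΣx² − (Σx)² = 199176 − 195364 = 3812; nΣy² − (Σy)² = 235296 − 222784 = 12512
r = -4768 / √(3812 × 12512) = -4768 / 6906.2105 ≈ -0.6904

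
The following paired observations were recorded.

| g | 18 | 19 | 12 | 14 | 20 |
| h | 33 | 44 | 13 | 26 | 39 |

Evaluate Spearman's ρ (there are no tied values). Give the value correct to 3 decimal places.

0.900

Rank g: 3, 4, 1, 2, 5
Rank h: 3, 5, 1, 2, 4
d = rank(g) − rank(h): 0, -1, 0, 0, 1; Σd² = 2
ρ = 1 − 6Σd² / [n(n²−1)] = 1 − 6×2 / (5×24) = 1 − 12/120 ≈ 0.900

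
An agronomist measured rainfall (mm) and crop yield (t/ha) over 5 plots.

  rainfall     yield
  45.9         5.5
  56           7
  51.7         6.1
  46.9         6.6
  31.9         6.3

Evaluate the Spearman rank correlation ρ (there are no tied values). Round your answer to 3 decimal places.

Rank rainfall: 2, 5, 4, 3, 1
Rank yield: 1, 5, 2, 4, 3
d = rank(rainfall) − rank(yield): 1, 0, 2, -1, -2; Σd² = 10
ρ = 1 − 6Σd² / [n(n²−1)] = 1 − 6×10 / (5×24) = 1 − 60/120 ≈ 0.500

0.500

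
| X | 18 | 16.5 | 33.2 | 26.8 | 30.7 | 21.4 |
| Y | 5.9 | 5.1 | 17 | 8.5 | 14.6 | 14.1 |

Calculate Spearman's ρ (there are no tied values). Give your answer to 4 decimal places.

Rank X: 2, 1, 6, 4, 5, 3
Rank Y: 2, 1, 6, 3, 5, 4
d = rank(X) − rank(Y): 0, 0, 0, 1, 0, -1; Σd² = 2
ρ = 1 − 6Σd² / [n(n²−1)] = 1 − 6×2 / (6×35) = 1 − 12/210 ≈ 0.9429

0.9429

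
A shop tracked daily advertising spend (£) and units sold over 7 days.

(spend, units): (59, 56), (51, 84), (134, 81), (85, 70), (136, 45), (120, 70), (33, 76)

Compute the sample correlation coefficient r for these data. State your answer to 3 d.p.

-0.321

n = 7, Σx = 618, Σy = 482, Σx² = 65248, Σy² = 34354, Σxy = 41420
nΣxy − ΣxΣy = 289940 − 297876 = -7936
nΣx² − (Σx)² = 456736 − 381924 = 74812; nΣy² − (Σy)² = 240478 − 232324 = 8154
r = -7936 / √(74812 × 8154) = -7936 / 24698.5232 ≈ -0.321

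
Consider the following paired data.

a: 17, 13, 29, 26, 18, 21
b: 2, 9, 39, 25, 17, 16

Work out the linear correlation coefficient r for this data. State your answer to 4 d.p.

0.8904

n = 6, Σa = 124, Σb = 108, Σa² = 2740, Σb² = 2776, Σab = 2574
nΣab − ΣaΣb = 15444 − 13392 = 2052
nΣa² − (Σa)² = 16440 − 15376 = 1064; nΣb² − (Σb)² = 16656 − 11664 = 4992
r = 2052 / √(1064 × 4992) = 2052 / 2304.6666 ≈ 0.8904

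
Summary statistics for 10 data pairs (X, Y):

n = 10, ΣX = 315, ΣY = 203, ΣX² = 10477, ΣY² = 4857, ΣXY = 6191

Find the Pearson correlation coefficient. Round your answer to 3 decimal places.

r = (nΣXY − ΣXΣY) / √[(nΣX² − (ΣX)²)(nΣY² − (ΣY)²)]
Numerator: 10×6191 − 315×203 = -2035
Denominator: √[(104770 − 99225)(48570 − 41209)] = √[5545 × 7361] = 6388.7984
r = -2035 / 6388.7984 ≈ -0.319

-0.319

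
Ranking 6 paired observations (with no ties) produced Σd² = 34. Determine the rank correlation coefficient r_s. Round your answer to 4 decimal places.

ρ = 1 − 6Σd² / [n(n²−1)] = 1 − 6×34 / (6×35)
  = 1 − 204/210 = 1 − 0.97143 ≈ 0.0286

0.0286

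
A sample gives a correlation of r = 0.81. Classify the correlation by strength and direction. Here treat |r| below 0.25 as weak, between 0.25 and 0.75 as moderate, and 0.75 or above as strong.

strong positive

r = 0.81 > 0 so the relationship is positive.
|r| = 0.81, which falls in the strong range.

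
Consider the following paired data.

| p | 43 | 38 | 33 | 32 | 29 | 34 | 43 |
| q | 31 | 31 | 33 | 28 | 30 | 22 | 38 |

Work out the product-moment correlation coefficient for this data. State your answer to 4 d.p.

0.5009

n = 7, Σp = 252, Σq = 213, Σp² = 9252, Σq² = 6623, Σpq = 7748
nΣpq − ΣpΣq = 54236 − 53676 = 560
nΣp² − (Σp)² = 64764 − 63504 = 1260; nΣq² − (Σq)² = 46361 − 45369 = 992
r = 560 / √(1260 × 992) = 560 / 1117.9982 ≈ 0.5009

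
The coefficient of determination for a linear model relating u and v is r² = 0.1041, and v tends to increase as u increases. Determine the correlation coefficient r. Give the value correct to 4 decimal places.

0.3226

|r| = √0.1041 = 0.3226
The association is positive, so r = 0.3226.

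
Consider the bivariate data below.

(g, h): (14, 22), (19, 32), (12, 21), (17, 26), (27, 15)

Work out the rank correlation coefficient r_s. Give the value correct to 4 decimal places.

0.0000

Rank g: 2, 4, 1, 3, 5
Rank h: 3, 5, 2, 4, 1
d = rank(g) − rank(h): -1, -1, -1, -1, 4; Σd² = 20
ρ = 1 − 6Σd² / [n(n²−1)] = 1 − 6×20 / (5×24) = 1 − 120/120 ≈ 0.0000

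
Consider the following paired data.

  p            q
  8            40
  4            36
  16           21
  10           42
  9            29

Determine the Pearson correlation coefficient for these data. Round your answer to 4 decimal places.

-0.6569

n = 5, Σp = 47, Σq = 168, Σp² = 517, Σq² = 5942, Σpq = 1481
nΣpq − ΣpΣq = 7405 − 7896 = -491
nΣp² − (Σp)² = 2585 − 2209 = 376; nΣq² − (Σq)² = 29710 − 28224 = 1486
r = -491 / √(376 × 1486) = -491 / 747.4865 ≈ -0.6569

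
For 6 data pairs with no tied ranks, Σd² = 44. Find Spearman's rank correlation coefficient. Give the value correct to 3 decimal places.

ρ = 1 − 6Σd² / [n(n²−1)] = 1 − 6×44 / (6×35)
  = 1 − 264/210 = 1 − 1.2571 ≈ -0.257

-0.257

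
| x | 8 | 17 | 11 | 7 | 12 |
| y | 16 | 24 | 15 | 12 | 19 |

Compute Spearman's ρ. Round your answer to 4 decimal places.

0.9000

Rank x: 2, 5, 3, 1, 4
Rank y: 3, 5, 2, 1, 4
d = rank(x) − rank(y): -1, 0, 1, 0, 0; Σd² = 2
ρ = 1 − 6Σd² / [n(n²−1)] = 1 − 6×2 / (5×24) = 1 − 12/120 ≈ 0.9000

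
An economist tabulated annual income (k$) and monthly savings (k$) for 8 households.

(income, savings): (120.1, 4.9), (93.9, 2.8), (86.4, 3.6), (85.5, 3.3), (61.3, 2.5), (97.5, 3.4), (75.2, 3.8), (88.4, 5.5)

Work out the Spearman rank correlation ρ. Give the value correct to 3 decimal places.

0.381

Rank income: 8, 6, 4, 3, 1, 7, 2, 5
Rank savings: 7, 2, 5, 3, 1, 4, 6, 8
d = rank(income) − rank(savings): 1, 4, -1, 0, 0, 3, -4, -3; Σd² = 52
ρ = 1 − 6Σd² / [n(n²−1)] = 1 − 6×52 / (8×63) = 1 − 312/504 ≈ 0.381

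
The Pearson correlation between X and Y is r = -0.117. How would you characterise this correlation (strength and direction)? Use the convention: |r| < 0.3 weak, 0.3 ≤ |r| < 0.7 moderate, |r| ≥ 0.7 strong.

weak negative

r = -0.117 < 0 so the relationship is negative.
|r| = 0.117, which falls in the weak range.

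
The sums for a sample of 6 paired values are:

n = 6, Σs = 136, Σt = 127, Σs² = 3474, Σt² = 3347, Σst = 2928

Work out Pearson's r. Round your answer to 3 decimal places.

r = (nΣst − ΣsΣt) / √[(nΣs² − (Σs)²)(nΣt² − (Σt)²)]
Numerator: 6×2928 − 136×127 = 296
Denominator: √[(20844 − 18496)(20082 − 16129)] = √[2348 × 3953] = 3046.5791
r = 296 / 3046.5791 ≈ 0.097

0.097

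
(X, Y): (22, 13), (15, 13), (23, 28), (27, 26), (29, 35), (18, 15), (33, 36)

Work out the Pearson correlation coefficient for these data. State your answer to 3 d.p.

0.896

n = 7, ΣX = 167, ΣY = 166, ΣX² = 4221, ΣY² = 4544, ΣXY = 4300
nΣXY − ΣXΣY = 30100 − 27722 = 2378
nΣX² − (ΣX)² = 29547 − 27889 = 1658; nΣY² − (ΣY)² = 31808 − 27556 = 4252
r = 2378 / √(1658 × 4252) = 2378 / 2655.1490 ≈ 0.896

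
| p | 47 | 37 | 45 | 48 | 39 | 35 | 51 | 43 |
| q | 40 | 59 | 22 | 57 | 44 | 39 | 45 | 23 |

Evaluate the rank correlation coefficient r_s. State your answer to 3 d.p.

0.143

Rank p: 6, 2, 5, 7, 3, 1, 8, 4
Rank q: 4, 8, 1, 7, 5, 3, 6, 2
d = rank(p) − rank(q): 2, -6, 4, 0, -2, -2, 2, 2; Σd² = 72
ρ = 1 − 6Σd² / [n(n²−1)] = 1 − 6×72 / (8×63) = 1 − 432/504 ≈ 0.143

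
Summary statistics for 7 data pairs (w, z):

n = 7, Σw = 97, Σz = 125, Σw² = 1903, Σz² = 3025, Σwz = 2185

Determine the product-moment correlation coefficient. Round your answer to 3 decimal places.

0.680

r = (nΣwz − ΣwΣz) / √[(nΣw² − (Σw)²)(nΣz² − (Σz)²)]
Numerator: 7×2185 − 97×125 = 3170
Denominator: √[(13321 − 9409)(21175 − 15625)] = √[3912 × 5550] = 4659.5708
r = 3170 / 4659.5708 ≈ 0.680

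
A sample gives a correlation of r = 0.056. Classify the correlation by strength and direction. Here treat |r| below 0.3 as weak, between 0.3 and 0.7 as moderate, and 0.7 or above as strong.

weak positive

r = 0.056 > 0 so the relationship is positive.
|r| = 0.056, which falls in the weak range.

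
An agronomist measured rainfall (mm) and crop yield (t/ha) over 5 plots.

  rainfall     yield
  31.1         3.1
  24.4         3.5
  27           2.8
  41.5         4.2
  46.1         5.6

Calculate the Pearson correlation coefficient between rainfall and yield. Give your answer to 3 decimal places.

0.877

n = 5, Σx = 170.1, Σy = 19.2, Σx² = 6139.03, Σy² = 78.7, Σxy = 689.87
nΣxy − ΣxΣy = 3449.35 − 3265.92 = 183.43
nΣx² − (Σx)² = 30695.15 − 28934.01 = 1761.14; nΣy² − (Σy)² = 393.5 − 368.64 = 24.86
r = 183.43 / √(1761.14 × 24.86) = 183.43 / 209.2413 ≈ 0.877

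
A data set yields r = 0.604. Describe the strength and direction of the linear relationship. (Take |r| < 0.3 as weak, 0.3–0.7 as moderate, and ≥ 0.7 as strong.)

moderate positive

r = 0.604 > 0 so the relationship is positive.
|r| = 0.604, which falls in the moderate range.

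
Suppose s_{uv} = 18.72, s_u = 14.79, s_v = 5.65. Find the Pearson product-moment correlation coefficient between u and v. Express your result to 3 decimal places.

0.224

r = Cov(u,v) / (s_u · s_v) = 18.72 / (14.79 × 5.65)
  = 18.72 / 83.5635 ≈ 0.224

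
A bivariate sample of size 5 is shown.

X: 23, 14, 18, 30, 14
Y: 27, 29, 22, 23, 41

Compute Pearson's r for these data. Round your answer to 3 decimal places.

-0.603

n = 5, ΣX = 99, ΣY = 142, ΣX² = 2145, ΣY² = 4264, ΣXY = 2687
nΣXY − ΣXΣY = 13435 − 14058 = -623
nΣX² − (ΣX)² = 10725 − 9801 = 924; nΣY² − (ΣY)² = 21320 − 20164 = 1156
r = -623 / √(924 × 1156) = -623 / 1033.5105 ≈ -0.603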